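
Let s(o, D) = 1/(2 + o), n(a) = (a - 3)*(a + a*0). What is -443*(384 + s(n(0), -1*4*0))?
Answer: -340667/2 ≈ -1.7033e+5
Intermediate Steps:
n(a) = a*(-3 + a) (n(a) = (-3 + a)*(a + 0) = (-3 + a)*a = a*(-3 + a))
-443*(384 + s(n(0), -1*4*0)) = -443*(384 + 1/(2 + 0*(-3 + 0))) = -443*(384 + 1/(2 + 0*(-3))) = -443*(384 + 1/(2 + 0)) = -443*(384 + 1/2) = -443*(384 + ½) = -443*769/2 = -340667/2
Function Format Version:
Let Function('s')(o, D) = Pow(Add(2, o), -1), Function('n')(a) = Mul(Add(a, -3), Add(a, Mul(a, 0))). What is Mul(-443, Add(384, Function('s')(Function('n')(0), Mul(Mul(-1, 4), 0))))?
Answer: Rational(-340667, 2) ≈ -1.7033e+5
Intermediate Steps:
Function('n')(a) = Mul(a, Add(-3, a)) (Function('n')(a) = Mul(Add(-3, a), Add(a, 0)) = Mul(Add(-3, a), a) = Mul(a, Add(-3, a)))
Mul(-443, Add(384, Function('s')(Function('n')(0), Mul(Mul(-1, 4), 0)))) = Mul(-443, Add(384, Pow(Add(2, Mul(0, Add(-3, 0))), -1))) = Mul(-443, Add(384, Pow(Add(2, Mul(0, -3)), -1))) = Mul(-443, Add(384, Pow(Add(2, 0), -1))) = Mul(-443, Add(384, Pow(2, -1))) = Mul(-443, Add(384, Rational(1, 2))) = Mul(-443, Rational(769, 2)) = Rational(-340667, 2)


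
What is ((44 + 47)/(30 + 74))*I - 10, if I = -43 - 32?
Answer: -605/8 ≈ -75.625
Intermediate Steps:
I = -75
((44 + 47)/(30 + 74))*I - 10 = ((44 + 47)/(30 + 74))*(-75) - 10 = (91/104)*(-75) - 10 = (91*(1/104))*(-75) - 10 = (7/8)*(-75) - 10 = -525/8 - 10 = -605/8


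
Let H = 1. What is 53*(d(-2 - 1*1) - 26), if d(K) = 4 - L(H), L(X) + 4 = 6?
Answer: -1272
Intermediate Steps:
L(X) = 2 (L(X) = -4 + 6 = 2)
d(K) = 2 (d(K) = 4 - 1*2 = 4 - 2 = 2)
53*(d(-2 - 1*1) - 26) = 53*(2 - 26) = 53*(-24) = -1272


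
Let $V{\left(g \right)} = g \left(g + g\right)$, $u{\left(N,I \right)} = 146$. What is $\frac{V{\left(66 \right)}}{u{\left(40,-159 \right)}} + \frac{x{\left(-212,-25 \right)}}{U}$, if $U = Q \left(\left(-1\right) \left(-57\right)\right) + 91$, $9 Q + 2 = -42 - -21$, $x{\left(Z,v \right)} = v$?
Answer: $\frac{719859}{11972} \approx 60.129$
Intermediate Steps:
$V{\left(g \right)} = 2 g^{2}$ ($V{\left(g \right)} = g 2 g = 2 g^{2}$)
$Q = - \frac{23}{9}$ ($Q = - \frac{2}{9} + \frac{-42 - -21}{9} = - \frac{2}{9} + \frac{-42 + 21}{9} = - \frac{2}{9} + \frac{1}{9} \left(-21\right) = - \frac{2}{9} - \frac{7}{3} = - \frac{23}{9} \approx -2.5556$)
$U = - \frac{164}{3}$ ($U = - \frac{23 \left(\left(-1\right) \left(-57\right)\right)}{9} + 91 = \left(- \frac{23}{9}\right) 57 + 91 = - \frac{437}{3} + 91 = - \frac{164}{3} \approx -54.667$)
$\frac{V{\left(66 \right)}}{u{\left(40,-159 \right)}} + \frac{x{\left(-212,-25 \right)}}{U} = \frac{2 \cdot 66^{2}}{146} - \frac{25}{- \frac{164}{3}} = 2 \cdot 4356 \cdot \frac{1}{146} - - \frac{75}{164} = 8712 \cdot \frac{1}{146} + \frac{75}{164} = \frac{4356}{73} + \frac{75}{164} = \frac{719859}{11972}$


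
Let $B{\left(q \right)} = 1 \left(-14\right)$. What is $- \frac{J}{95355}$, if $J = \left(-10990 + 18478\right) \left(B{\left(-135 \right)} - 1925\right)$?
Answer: $\frac{124096}{815} \approx 152.27$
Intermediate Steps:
$B{\left(q \right)} = -14$
$J = -14519232$ ($J = \left(-10990 + 18478\right) \left(-14 - 1925\right) = 7488 \left(-1939\right) = -14519232$)
$- \frac{J}{95355} = - \frac{-14519232}{95355} = \left(-1\right) \left(- \frac{124096}{815}\right) = \frac{124096}{815}$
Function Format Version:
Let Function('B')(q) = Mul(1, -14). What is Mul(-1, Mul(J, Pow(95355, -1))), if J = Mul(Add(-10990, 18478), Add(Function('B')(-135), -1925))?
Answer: Rational(124096, 815) ≈ 152.27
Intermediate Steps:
Function('B')(q) = -14
J = -14519232 (J = Mul(Add(-10990, 18478), Add(-14, -1925)) = Mul(7488, -1939) = -14519232)
Mul(-1, Mul(J, Pow(95355, -1))) = Mul(-1, Mul(-14519232, Pow(95355, -1))) = Mul(-1, Mul(-14519232, Rational(1, 95355))) = Mul(-1, Rational(-124096, 815)) = Rational(124096, 815)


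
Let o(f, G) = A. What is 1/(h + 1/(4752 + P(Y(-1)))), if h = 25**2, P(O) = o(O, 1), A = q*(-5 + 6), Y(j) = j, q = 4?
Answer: 4756/2972501 ≈ 0.0016000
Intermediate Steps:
A = 4 (A = 4*(-5 + 6) = 4*1 = 4)
o(f, G) = 4
P(O) = 4
h = 625
1/(h + 1/(4752 + P(Y(-1)))) = 1/(625 + 1/(4752 + 4)) = 1/(625 + 1/4756) = 1/(2972501/4756) = 4756/2972501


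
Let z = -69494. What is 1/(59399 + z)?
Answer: -1/10095 ≈ -9.9059e-5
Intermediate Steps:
1/(59399 + z) = 1/(59399 - 69494) = 1/(-10095) = -1/10095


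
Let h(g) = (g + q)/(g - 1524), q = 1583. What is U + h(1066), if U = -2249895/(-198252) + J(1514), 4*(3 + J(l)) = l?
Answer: 5766743845/15133236 ≈ 381.06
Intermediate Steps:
J(l) = -3 + l/4
h(g) = (1583 + g)/(-1524 + g) (h(g) = (g + 1583)/(g - 1524) = (1583 + g)/(-1524 + g))
U = 25564507/66084 (U = -2249895/(-198252) + (-3 + (¼)*1514) = -2249895*(-1/198252) + (-3 + 757/2) = 749965/66084 + 751/2 = 25564507/66084 ≈ 386.85)
U + h(1066) = 25564507/66084 + (1583 + 1066)/(-1524 + 1066) = 25564507/66084 + 2649/(-458) = 25564507/66084 - 1/458*2649 = 25564507/66084 - 2649/458 = 5766743845/15133236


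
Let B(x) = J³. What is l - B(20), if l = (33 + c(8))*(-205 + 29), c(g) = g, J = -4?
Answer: -7152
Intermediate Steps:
B(x) = -64 (B(x) = (-4)³ = -64)
l = -7216 (l = (33 + 8)*(-205 + 29) = 41*(-176) = -7216)
l - B(20) = -7216 - 1*(-64) = -7216 + 64 = -7152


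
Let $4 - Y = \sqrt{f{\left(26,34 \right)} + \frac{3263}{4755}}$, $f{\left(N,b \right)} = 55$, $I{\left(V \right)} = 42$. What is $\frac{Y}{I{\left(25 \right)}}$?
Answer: $\frac{2}{21} - \frac{\sqrt{314766735}}{99855} \approx -0.082436$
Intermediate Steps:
$Y = 4 - \frac{2 \sqrt{314766735}}{4755}$ ($Y = 4 - \sqrt{55 + \frac{3263}{4755}} = 4 - \sqrt{\frac{264788}{4755}} = 4 - \frac{2 \sqrt{314766735}}{4755} \approx -3.4623$)
$\frac{Y}{I{\left(25 \right)}} = \frac{4 - \frac{2 \sqrt{314766735}}{4755}}{42} = \left(4 - \frac{2 \sqrt{314766735}}{4755}\right) \frac{1}{42} = \frac{2}{21} - \frac{\sqrt{314766735}}{99855}$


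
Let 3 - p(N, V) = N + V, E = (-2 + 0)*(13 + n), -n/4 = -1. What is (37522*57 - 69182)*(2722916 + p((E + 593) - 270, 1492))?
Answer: 5631591012936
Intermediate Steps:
n = 4 (n = -4*(-1) = 4)
E = -34 (E = (-2 + 0)*(13 + 4) = -2*17 = -34)
p(N, V) = 3 - N - V (p(N, V) = 3 - (N + V) = 3 + (-N - V) = 3 - N - V)
(37522*57 - 69182)*(2722916 + p((E + 593) - 270, 1492)) = (37522*57 - 69182)*(2722916 + (3 - ((-34 + 593) - 270) - 1*1492)) = (2138754 - 69182)*(2722916 + (3 - (559 - 270) - 1492)) = 2069572*(2722916 + (3 - 1*289 - 1492)) = 2069572*(2722916 + (3 - 289 - 1492)) = 2069572*(2722916 - 1778) = 2069572*2721138 = 5631591012936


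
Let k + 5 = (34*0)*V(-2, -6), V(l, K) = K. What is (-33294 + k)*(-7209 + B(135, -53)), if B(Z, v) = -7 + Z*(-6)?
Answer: 267257774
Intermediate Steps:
B(Z, v) = -7 - 6*Z
k = -5 (k = -5 + (34*0)*(-6) = -5 + 0*(-6) = -5 + 0 = -5)
(-33294 + k)*(-7209 + B(135, -53)) = (-33294 - 5)*(-7209 + (-7 - 6*135)) = -33299*(-7209 + (-7 - 810)) = -33299*(-7209 - 817) = -33299*(-8026) = 267257774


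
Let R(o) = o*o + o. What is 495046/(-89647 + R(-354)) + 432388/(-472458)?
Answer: 15615618632/1191775305 ≈ 13.103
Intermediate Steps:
R(o) = o + o² (R(o) = o² + o = o + o²)
495046/(-89647 + R(-354)) + 432388/(-472458) = 495046/(-89647 - 354*(1 - 354)) + 432388/(-472458) = 495046/(-89647 - 354*(-353)) + 432388*(-1/472458) = 495046/(-89647 + 124962) - 216194/236229 = 495046/35315 - 216194/236229 = 15615618632/1191775305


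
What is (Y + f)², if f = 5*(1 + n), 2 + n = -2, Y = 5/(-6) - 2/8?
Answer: 37249/144 ≈ 258.67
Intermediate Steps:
Y = -13/12 (Y = 5*(-⅙) - 2*⅛ = -⅚ - ¼ = -13/12 ≈ -1.0833)
n = -4 (n = -2 - 2 = -4)
f = -15 (f = 5*(1 - 4) = 5*(-3) = -15)
(Y + f)² = (-13/12 - 15)² = (-193/12)² = 37249/144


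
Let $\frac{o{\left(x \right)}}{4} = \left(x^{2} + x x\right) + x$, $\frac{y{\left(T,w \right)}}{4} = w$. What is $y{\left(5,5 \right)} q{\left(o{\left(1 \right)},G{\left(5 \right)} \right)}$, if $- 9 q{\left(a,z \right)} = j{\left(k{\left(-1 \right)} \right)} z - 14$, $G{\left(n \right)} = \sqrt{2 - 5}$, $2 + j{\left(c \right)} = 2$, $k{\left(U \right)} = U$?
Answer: $\frac{280}{9} \approx 31.111$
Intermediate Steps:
$y{\left(T,w \right)} = 4 w$
$o{\left(x \right)} = 4 x + 8 x^{2}$ ($o{\left(x \right)} = 4 \left(\left(x^{2} + x x\right) + x\right) = 4 \left(\left(x^{2} + x^{2}\right) + x\right) = 4 \left(2 x^{2} + x\right) = 4 \left(x + 2 x^{2}\right) = 4 x + 8 x^{2}$)
$j{\left(c \right)} = 0$ ($j{\left(c \right)} = -2 + 2 = 0$)
$G{\left(n \right)} = i \sqrt{3}$ ($G{\left(n \right)} = \sqrt{-3} = i \sqrt{3}$)
$q{\left(a,z \right)} = \frac{14}{9}$ ($q{\left(a,z \right)} = - \frac{0 z - 14}{9} = - \frac{0 - 14}{9} = \left(- \frac{1}{9}\right) \left(-14\right) = \frac{14}{9}$)
$y{\left(5,5 \right)} q{\left(o{\left(1 \right)},G{\left(5 \right)} \right)} = 4 \cdot 5 \cdot \frac{14}{9} = 20 \cdot \frac{14}{9} = \frac{280}{9}$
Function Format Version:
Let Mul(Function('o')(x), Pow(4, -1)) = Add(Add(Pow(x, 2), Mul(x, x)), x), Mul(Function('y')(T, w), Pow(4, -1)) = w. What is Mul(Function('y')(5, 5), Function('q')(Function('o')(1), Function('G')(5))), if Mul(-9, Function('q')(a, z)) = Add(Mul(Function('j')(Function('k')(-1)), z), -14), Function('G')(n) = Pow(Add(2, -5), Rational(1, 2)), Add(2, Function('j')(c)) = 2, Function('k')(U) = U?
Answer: Rational(280, 9) ≈ 31.111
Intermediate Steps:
Function('y')(T, w) = Mul(4, w)
Function('o')(x) = Add(Mul(4, x), Mul(8, Pow(x, 2))) (Function('o')(x) = Mul(4, Add(Add(Pow(x, 2), Mul(x, x)), x)) = Mul(4, Add(Add(Pow(x, 2), Pow(x, 2)), x)) = Mul(4, Add(Mul(2, Pow(x, 2)), x)) = Mul(4, Add(x, Mul(2, Pow(x, 2)))) = Add(Mul(4, x), Mul(8, Pow(x, 2))))
Function('j')(c) = 0 (Function('j')(c) = Add(-2, 2) = 0)
Function('G')(n) = Mul(I, Pow(3, Rational(1, 2))) (Function('G')(n) = Pow(-3, Rational(1, 2)) = Mul(I, Pow(3, Rational(1, 2))))
Function('q')(a, z) = Rational(14, 9) (Function('q')(a, z) = Mul(Rational(-1, 9), Add(Mul(0, z), -14)) = Mul(Rational(-1, 9), Add(0, -14)) = Mul(Rational(-1, 9), -14) = Rational(14, 9))
Mul(Function('y')(5, 5), Function('q')(Function('o')(1), Function('G')(5))) = Mul(Mul(4, 5), Rational(14, 9)) = Mul(20, Rational(14, 9)) = Rational(280, 9)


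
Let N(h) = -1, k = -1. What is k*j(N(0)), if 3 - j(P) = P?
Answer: -4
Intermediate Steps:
j(P) = 3 - P
k*j(N(0)) = -(3 - 1*(-1)) = -(3 + 1) = -1*4 = -4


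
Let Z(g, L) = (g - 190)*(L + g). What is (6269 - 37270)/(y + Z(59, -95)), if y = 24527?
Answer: -31001/29243 ≈ -1.0601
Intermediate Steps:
Z(g, L) = (-190 + g)*(L + g)
(6269 - 37270)/(y + Z(59, -95)) = (6269 - 37270)/(24527 + (59² - 190*(-95) - 190*59 - 95*59)) = -31001/(24527 + (3481 + 18050 - 11210 - 5605)) = -31001/(24527 + 4716) = -31001/29243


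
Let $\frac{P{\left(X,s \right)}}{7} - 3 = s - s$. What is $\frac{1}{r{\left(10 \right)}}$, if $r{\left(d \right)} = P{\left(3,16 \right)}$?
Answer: $\frac{1}{21} \approx 0.047619$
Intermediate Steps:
$P{\left(X,s \right)} = 21$ ($P{\left(X,s \right)} = 21 + 7 \left(s - s\right) = 21 + 7 \cdot 0 = 21 + 0 = 21$)
$r{\left(d \right)} = 21$
$\frac{1}{r{\left(10 \right)}} = \frac{1}{21}$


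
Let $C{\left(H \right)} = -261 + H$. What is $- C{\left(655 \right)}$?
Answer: $-394$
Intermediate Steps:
$- C{\left(655 \right)} = - (-261 + 655) = \left(-1\right) 394 = -394$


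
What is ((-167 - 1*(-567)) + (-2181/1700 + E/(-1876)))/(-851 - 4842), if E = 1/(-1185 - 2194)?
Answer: -537087169247/7668689326550 ≈ -0.070036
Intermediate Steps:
E = -1/3379 (E = 1/(-3379) = -1/3379 ≈ -0.00029595)
((-167 - 1*(-567)) + (-2181/1700 + E/(-1876)))/(-851 - 4842) = ((-167 - 1*(-567)) + (-2181/1700 - 1/3379/(-1876)))/(-851 - 4842) = ((-167 + 567) + (-2181*1/1700 - 1/3379*(-1/1876)))/(-5693) = (400 + (-2181/1700 + 1/6339004))*(-1/5693) = (400 - 1728170753/1347038350)*(-1/5693) = (537087169247/1347038350)*(-1/5693) = -537087169247/7668689326550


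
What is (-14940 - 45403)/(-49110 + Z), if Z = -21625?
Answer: 60343/70735 ≈ 0.85309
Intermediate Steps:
(-14940 - 45403)/(-49110 + Z) = (-14940 - 45403)/(-49110 - 21625) = -60343/(-70735) = -60343*(-1/70735) = 60343/70735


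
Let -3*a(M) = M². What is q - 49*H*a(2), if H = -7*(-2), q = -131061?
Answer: -390439/3 ≈ -1.3015e+5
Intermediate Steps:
a(M) = -M²/3
H = 14
q - 49*H*a(2) = -131061 - 49*14*(-⅓*2²) = -131061 - 686*(-⅓*4) = -131061 - 686*(-4)/3 = -131061 - 1*(-2744/3) = -131061 + 2744/3 = -390439/3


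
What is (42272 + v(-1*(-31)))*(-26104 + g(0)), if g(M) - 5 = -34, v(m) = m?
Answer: -1105504299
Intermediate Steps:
g(M) = -29 (g(M) = 5 - 34 = -29)
(42272 + v(-1*(-31)))*(-26104 + g(0)) = (42272 - 1*(-31))*(-26104 - 29) = (42272 + 31)*(-26133) = 42303*(-26133) = -1105504299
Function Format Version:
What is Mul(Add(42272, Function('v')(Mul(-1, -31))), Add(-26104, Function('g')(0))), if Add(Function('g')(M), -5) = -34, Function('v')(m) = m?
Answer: -1105504299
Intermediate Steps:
Function('g')(M) = -29 (Function('g')(M) = Add(5, -34) = -29)
Mul(Add(42272, Function('v')(Mul(-1, -31))), Add(-26104, Function('g')(0))) = Mul(Add(42272, Mul(-1, -31)), Add(-26104, -29)) = Mul(Add(42272, 31), -26133) = Mul(42303, -26133) = -1105504299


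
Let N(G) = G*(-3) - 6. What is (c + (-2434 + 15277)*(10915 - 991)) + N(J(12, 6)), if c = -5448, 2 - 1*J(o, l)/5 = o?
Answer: 127448628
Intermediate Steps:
J(o, l) = 10 - 5*o
N(G) = -6 - 3*G (N(G) = -3*G - 6 = -6 - 3*G)
(c + (-2434 + 15277)*(10915 - 991)) + N(J(12, 6)) = (-5448 + (-2434 + 15277)*(10915 - 991)) + (-6 - 3*(10 - 5*12)) = (-5448 + 12843*9924) + (-6 - 3*(10 - 60)) = (-5448 + 127453932) + (-6 - 3*(-50)) = 127448484 + (-6 + 150) = 127448484 + 144 = 127448628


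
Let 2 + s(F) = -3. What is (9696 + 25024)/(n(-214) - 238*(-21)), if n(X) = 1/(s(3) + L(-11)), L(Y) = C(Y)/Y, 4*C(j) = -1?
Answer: 3801840/547259 ≈ 6.9471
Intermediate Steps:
C(j) = -¼ (C(j) = (¼)*(-1) = -¼)
s(F) = -5 (s(F) = -2 - 3 = -5)
L(Y) = -1/(4*Y)
n(X) = -44/219 (n(X) = 1/(-5 - ¼/(-11)) = 1/(-5 - ¼*(-1/11)) = 1/(-5 + 1/44) = 1/(-219/44) = -44/219)
(9696 + 25024)/(n(-214) - 238*(-21)) = (9696 + 25024)/(-44/219 - 238*(-21)) = 34720/(-44/219 + 4998) = 34720/(1094518/219) = 34720*(219/1094518) = 3801840/547259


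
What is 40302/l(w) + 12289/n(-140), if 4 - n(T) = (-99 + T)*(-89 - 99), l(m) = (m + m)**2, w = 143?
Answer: 15490331/70671744 ≈ 0.21919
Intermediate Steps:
l(m) = 4*m**2 (l(m) = (2*m)**2 = 4*m**2)
n(T) = -18608 + 188*T (n(T) = 4 - (-99 + T)*(-89 - 99) = 4 - (-99 + T)*(-188) = 4 - (18612 - 188*T) = 4 + (-18612 + 188*T) = -18608 + 188*T)
40302/l(w) + 12289/n(-140) = 40302/((4*143**2)) + 12289/(-18608 + 188*(-140)) = 40302/((4*20449)) + 12289/(-18608 - 26320) = 40302/81796 + 12289/(-44928) = 40302*(1/81796) + 12289*(-1/44928) = 20151/40898 - 12289/44928 = 15490331/70671744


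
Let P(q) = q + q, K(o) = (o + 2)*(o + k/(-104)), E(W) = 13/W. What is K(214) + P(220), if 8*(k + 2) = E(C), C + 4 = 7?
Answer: 4853371/104 ≈ 46667.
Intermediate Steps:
C = 3 (C = -4 + 7 = 3)
k = -35/24 (k = -2 + (13/3)/8 = -2 + (13*(⅓))/8 = -2 + (⅛)*(13/3) = -2 + 13/24 = -35/24 ≈ -1.4583)
K(o) = (2 + o)*(35/2496 + o) (K(o) = (o + 2)*(o - 35/24/(-104)) = (2 + o)*(o - 35/24*(-1/104)) = (2 + o)*(o + 35/2496) = (2 + o)*(35/2496 + o))
P(q) = 2*q
K(214) + P(220) = (35/1248 + 214² + (5027/2496)*214) + 2*220 = (35/1248 + 45796 + 537889/1248) + 440 = 4807611/104 + 440 = 4853371/104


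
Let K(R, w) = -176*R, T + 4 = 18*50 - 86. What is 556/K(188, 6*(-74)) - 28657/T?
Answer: -118581647/3350160 ≈ -35.396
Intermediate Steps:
T = 810 (T = -4 + (18*50 - 86) = -4 + (900 - 86) = -4 + 814 = 810)
556/K(188, 6*(-74)) - 28657/T = 556/((-176*188)) - 28657/810 = 556/(-33088) - 28657*1/810 = 556*(-1/33088) - 28657/810 = -139/8272 - 28657/810 = -118581647/3350160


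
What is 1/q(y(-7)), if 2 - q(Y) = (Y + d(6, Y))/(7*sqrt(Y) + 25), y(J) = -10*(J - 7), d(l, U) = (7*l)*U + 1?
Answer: -23285/5089343 - 12042*sqrt(35)/5089343 ≈ -0.018573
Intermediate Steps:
d(l, U) = 1 + 7*U*l (d(l, U) = 7*U*l + 1 = 1 + 7*U*l)
y(J) = 70 - 10*J (y(J) = -10*(-7 + J) = 70 - 10*J)
q(Y) = 2 - (1 + 43*Y)/(25 + 7*sqrt(Y)) (q(Y) = 2 - (Y + (1 + 7*Y*6))/(7*sqrt(Y) + 25) = 2 - (Y + (1 + 42*Y))/(25 + 7*sqrt(Y)) = 2 - (1 + 43*Y)/(25 + 7*sqrt(Y)))
1/q(y(-7)) = 1/((49 - 43*(70 - 10*(-7)) + 14*sqrt(70 - 10*(-7)))/(25 + 7*sqrt(70 - 10*(-7)))) = 1/((49 - 43*(70 + 70) + 14*sqrt(70 + 70))/(25 + 7*sqrt(70 + 70))) = 1/((49 - 43*140 + 14*sqrt(140))/(25 + 7*sqrt(140))) = 1/((49 - 6020 + 14*(2*sqrt(35)))/(25 + 7*(2*sqrt(35)))) = 1/((49 - 6020 + 28*sqrt(35))/(25 + 14*sqrt(35))) = 1/((-5971 + 28*sqrt(35))/(25 + 14*sqrt(35))) = (25 + 14*sqrt(35))/(-5971 + 28*sqrt(35))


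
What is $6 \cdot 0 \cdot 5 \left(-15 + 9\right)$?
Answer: $0$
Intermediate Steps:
$6 \cdot 0 \cdot 5 \left(-15 + 9\right) = 0 \cdot 5 \left(-6\right) = 0 \left(-6\right) = 0$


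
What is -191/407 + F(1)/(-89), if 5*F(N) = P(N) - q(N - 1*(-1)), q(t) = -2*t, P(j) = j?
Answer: -17406/36223 ≈ -0.48052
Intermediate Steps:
F(N) = ⅖ + 3*N/5 (F(N) = (N - (-2)*(N - 1*(-1)))/5 = (N - (-2)*(N + 1))/5 = (N - (-2)*(1 + N))/5 = (N - (-2 - 2*N))/5 = (N + (2 + 2*N))/5 = (2 + 3*N)/5 = ⅖ + 3*N/5)
-191/407 + F(1)/(-89) = -191/407 + (⅖ + (⅗)*1)/(-89) = -191*1/407 + (⅖ + ⅗)*(-1/89) = -191/407 + 1*(-1/89) = -191/407 - 1/89 = -17406/36223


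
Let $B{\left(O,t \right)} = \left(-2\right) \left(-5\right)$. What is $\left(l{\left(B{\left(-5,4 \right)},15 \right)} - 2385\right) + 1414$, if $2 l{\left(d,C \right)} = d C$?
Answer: $-896$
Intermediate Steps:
$B{\left(O,t \right)} = 10$
$l{\left(d,C \right)} = \frac{C d}{2}$ ($l{\left(d,C \right)} = \frac{d C}{2} = \frac{C d}{2}$)
$\left(l{\left(B{\left(-5,4 \right)},15 \right)} - 2385\right) + 1414 = \left(\frac{1}{2} \cdot 15 \cdot 10 - 2385\right) + 1414 = \left(75 - 2385\right) + 1414 = -2310 + 1414 = -896$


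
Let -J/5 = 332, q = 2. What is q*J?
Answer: -3320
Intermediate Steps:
J = -1660 (J = -5*332 = -1660)
q*J = 2*(-1660) = -3320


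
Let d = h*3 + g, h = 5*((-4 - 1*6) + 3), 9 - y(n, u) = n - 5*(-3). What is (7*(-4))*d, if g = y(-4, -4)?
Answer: 2996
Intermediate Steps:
y(n, u) = -6 - n (y(n, u) = 9 - (n - 5*(-3)) = 9 - (n + 15) = 9 - (15 + n) = 9 + (-15 - n) = -6 - n)
h = -35 (h = 5*((-4 - 6) + 3) = 5*(-10 + 3) = 5*(-7) = -35)
g = -2 (g = -6 - 1*(-4) = -6 + 4 = -2)
d = -107 (d = -35*3 - 2 = -105 - 2 = -107)
(7*(-4))*d = (7*(-4))*(-107) = -28*(-107) = 2996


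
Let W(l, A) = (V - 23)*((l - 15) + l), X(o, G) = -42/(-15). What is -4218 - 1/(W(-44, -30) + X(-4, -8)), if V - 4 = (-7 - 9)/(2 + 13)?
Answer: -26189565/6209 ≈ -4218.0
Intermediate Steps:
X(o, G) = 14/5 (X(o, G) = -42*(-1/15) = 14/5)
V = 44/15 (V = 4 + (-7 - 9)/(2 + 13) = 4 - 16/15 = 44/15 ≈ 2.9333)
W(l, A) = 301 - 602*l/15 (W(l, A) = (44/15 - 23)*((l - 15) + l) = -301*((-15 + l) + l)/15 = -301*(-15 + 2*l)/15 = 301 - 602*l/15)
-4218 - 1/(W(-44, -30) + X(-4, -8)) = -4218 - 1/((301 - 602/15*(-44)) + 14/5) = -4218 - 1/((301 + 26488/15) + 14/5) = -4218 - 1/(31003/15 + 14/5) = -4218 - 1/6209/3 = -4218 - 1*3/6209 = -4218 - 3/6209 = -26189565/6209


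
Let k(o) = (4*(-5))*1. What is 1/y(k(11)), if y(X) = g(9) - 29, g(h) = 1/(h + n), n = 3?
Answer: -12/347 ≈ -0.034582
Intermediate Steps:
g(h) = 1/(3 + h) (g(h) = 1/(h + 3) = 1/(3 + h))
k(o) = -20 (k(o) = -20*1 = -20)
y(X) = -347/12 (y(X) = 1/(3 + 9) - 29 = 1/12 - 29 = -347/12)
1/y(k(11)) = 1/(-347/12) = -12/347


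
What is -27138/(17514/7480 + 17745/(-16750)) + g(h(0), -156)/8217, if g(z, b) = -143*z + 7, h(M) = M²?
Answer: -93129283599839/4399570791 ≈ -21168.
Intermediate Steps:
g(z, b) = 7 - 143*z
-27138/(17514/7480 + 17745/(-16750)) + g(h(0), -156)/8217 = -27138/(17514/7480 + 17745/(-16750)) + (7 - 143*0²)/8217 = -27138/(17514*(1/7480) + 17745*(-1/16750)) + (7 - 143*0)*(1/8217) = -27138/(8757/3740 - 3549/3350) + (7 + 0)*(1/8217) = -27138/1606269/1252900 + 7*(1/8217) = -27138*1252900/1606269 + 7/8217 = -11333733400/535423 + 7/8217 = -93129283599839/4399570791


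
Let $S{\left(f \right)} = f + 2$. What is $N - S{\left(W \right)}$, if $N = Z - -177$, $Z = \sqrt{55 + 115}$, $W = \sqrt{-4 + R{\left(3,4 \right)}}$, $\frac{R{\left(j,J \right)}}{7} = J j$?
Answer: $175 + \sqrt{170} - 4 \sqrt{5} \approx 179.09$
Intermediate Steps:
$R{\left(j,J \right)} = 7 J j$
$W = 4 \sqrt{5}$ ($W = \sqrt{-4 + 7 \cdot 4 \cdot 3} = \sqrt{-4 + 84} = \sqrt{80} = 4 \sqrt{5} \approx 8.9443$)
$Z = \sqrt{170} \approx 13.038$
$S{\left(f \right)} = 2 + f$
$N = 177 + \sqrt{170}$ ($N = \sqrt{170} - -177 = \sqrt{170} + 177 = 177 + \sqrt{170} \approx 190.04$)
$N - S{\left(W \right)} = \left(177 + \sqrt{170}\right) - \left(2 + 4 \sqrt{5}\right) = 175 + \sqrt{170} - 4 \sqrt{5}$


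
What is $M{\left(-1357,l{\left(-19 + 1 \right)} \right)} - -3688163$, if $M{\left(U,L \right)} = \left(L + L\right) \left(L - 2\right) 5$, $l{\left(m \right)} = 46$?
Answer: $3708403$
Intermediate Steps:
$M{\left(U,L \right)} = 2 L \left(-10 + 5 L\right)$ ($M{\left(U,L \right)} = 2 L \left(-2 + L\right) 5 = 2 L \left(-10 + 5 L\right)$)
$M{\left(-1357,l{\left(-19 + 1 \right)} \right)} - -3688163 = 10 \cdot 46 \left(-2 + 46\right) - -3688163 = 10 \cdot 46 \cdot 44 + 3688163 = 20240 + 3688163 = 3708403$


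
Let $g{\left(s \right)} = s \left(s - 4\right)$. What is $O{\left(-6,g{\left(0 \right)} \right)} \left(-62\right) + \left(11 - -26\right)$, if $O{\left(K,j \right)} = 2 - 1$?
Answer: $-25$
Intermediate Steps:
$g{\left(s \right)} = s \left(-4 + s\right)$
$O{\left(K,j \right)} = 1$ ($O{\left(K,j \right)} = 2 - 1 = 1$)
$O{\left(-6,g{\left(0 \right)} \right)} \left(-62\right) + \left(11 - -26\right) = 1 \left(-62\right) + \left(11 - -26\right) = -62 + \left(11 + 26\right) = -62 + 37 = -25$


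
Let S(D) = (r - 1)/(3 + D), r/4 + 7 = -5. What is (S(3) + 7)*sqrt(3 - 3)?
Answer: 0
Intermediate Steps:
r = -48 (r = -28 + 4*(-5) = -28 - 20 = -48)
S(D) = -49/(3 + D) (S(D) = (-48 - 1)/(3 + D) = -49/(3 + D))
(S(3) + 7)*sqrt(3 - 3) = (-49/(3 + 3) + 7)*sqrt(3 - 3) = (-49/6 + 7)*sqrt(0) = (-49*1/6 + 7)*0 = (-49/6 + 7)*0 = -7/6*0 = 0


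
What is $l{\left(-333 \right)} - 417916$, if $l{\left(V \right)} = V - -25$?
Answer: $-418224$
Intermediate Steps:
$l{\left(V \right)} = 25 + V$ ($l{\left(V \right)} = V + 25 = 25 + V$)
$l{\left(-333 \right)} - 417916 = \left(25 - 333\right) - 417916 = -308 - 417916 = -418224$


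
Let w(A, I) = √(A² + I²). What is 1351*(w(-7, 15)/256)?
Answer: 1351*√274/256 ≈ 87.356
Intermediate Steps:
1351*(w(-7, 15)/256) = 1351*(√((-7)² + 15²)/256) = 1351*(√(49 + 225)*(1/256)) = 1351*(√274*(1/256)) = 1351*(√274/256) = 1351*√274/256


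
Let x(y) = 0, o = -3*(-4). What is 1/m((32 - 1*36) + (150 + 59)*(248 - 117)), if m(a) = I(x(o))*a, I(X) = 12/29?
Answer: 29/328500 ≈ 8.8280e-5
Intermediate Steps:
o = 12
I(X) = 12/29 (I(X) = 12*(1/29) = 12/29)
m(a) = 12*a/29
1/m((32 - 1*36) + (150 + 59)*(248 - 117)) = 1/(12*((32 - 1*36) + (150 + 59)*(248 - 117))/29) = 1/(12*((32 - 36) + 209*131)/29) = 1/(12*(-4 + 27379)/29) = 1/((12/29)*27375) = 1/(328500/29) = 29/328500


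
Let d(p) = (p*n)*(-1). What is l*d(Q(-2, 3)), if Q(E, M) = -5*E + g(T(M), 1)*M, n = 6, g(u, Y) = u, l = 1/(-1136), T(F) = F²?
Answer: 111/568 ≈ 0.19542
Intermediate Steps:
l = -1/1136 ≈ -0.00088028
Q(E, M) = M³ - 5*E (Q(E, M) = -5*E + M²*M = -5*E + M³ = M³ - 5*E)
d(p) = -6*p (d(p) = (p*6)*(-1) = (6*p)*(-1) = -6*p)
l*d(Q(-2, 3)) = -(-3)*(3³ - 5*(-2))/568 = -(-3)*(27 + 10)/568 = -(-3)*37/568 = -1/1136*(-222) = 111/568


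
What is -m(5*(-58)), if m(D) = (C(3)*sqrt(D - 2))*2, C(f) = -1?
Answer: 4*I*sqrt(73) ≈ 34.176*I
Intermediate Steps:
m(D) = -2*sqrt(-2 + D) (m(D) = -sqrt(D - 2)*2 = -sqrt(-2 + D)*2 = -2*sqrt(-2 + D))
-m(5*(-58)) = -(-2)*sqrt(-2 + 5*(-58)) = -(-2)*sqrt(-2 - 290) = -(-2)*sqrt(-292) = -(-2)*2*I*sqrt(73) = -(-4)*I*sqrt(73) = 4*I*sqrt(73)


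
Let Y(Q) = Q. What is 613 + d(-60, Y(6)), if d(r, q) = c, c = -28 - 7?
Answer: 578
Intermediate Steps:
c = -35
d(r, q) = -35
613 + d(-60, Y(6)) = 613 - 35 = 578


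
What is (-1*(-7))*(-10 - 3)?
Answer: -91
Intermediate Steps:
(-1*(-7))*(-10 - 3) = 7*(-13) = -91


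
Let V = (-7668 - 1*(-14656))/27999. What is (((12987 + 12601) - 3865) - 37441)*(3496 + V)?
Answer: -1538658471256/27999 ≈ -5.4954e+7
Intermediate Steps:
V = 6988/27999 (V = (-7668 + 14656)*(1/27999) = 6988*(1/27999) = 6988/27999 ≈ 0.24958)
(((12987 + 12601) - 3865) - 37441)*(3496 + V) = (((12987 + 12601) - 3865) - 37441)*(3496 + 6988/27999) = ((25588 - 3865) - 37441)*(97891492/27999) = (21723 - 37441)*(97891492/27999) = -15718*97891492/27999 = -1538658471256/27999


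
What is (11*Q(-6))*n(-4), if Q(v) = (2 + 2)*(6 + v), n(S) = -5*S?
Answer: 0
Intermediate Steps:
Q(v) = 24 + 4*v (Q(v) = 4*(6 + v) = 24 + 4*v)
(11*Q(-6))*n(-4) = (11*(24 + 4*(-6)))*(-5*(-4)) = (11*(24 - 24))*20 = (11*0)*20 = 0*20 = 0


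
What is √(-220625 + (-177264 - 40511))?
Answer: 40*I*√274 ≈ 662.12*I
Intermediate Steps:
√(-220625 + (-177264 - 40511)) = √(-220625 - 217775) = √(-438400) = 40*I*√274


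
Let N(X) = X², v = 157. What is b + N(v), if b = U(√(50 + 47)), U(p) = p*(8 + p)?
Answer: 24746 + 8*√97 ≈ 24825.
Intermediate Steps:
b = √97*(8 + √97) (b = √(50 + 47)*(8 + √(50 + 47)) = √97*(8 + √97) ≈ 175.79)
b + N(v) = (97 + 8*√97) + 157² = (97 + 8*√97) + 24649 = 24746 + 8*√97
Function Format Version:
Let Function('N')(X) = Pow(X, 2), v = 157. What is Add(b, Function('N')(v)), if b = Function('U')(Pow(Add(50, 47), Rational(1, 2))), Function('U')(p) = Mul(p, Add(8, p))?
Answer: Add(24746, Mul(8, Pow(97, Rational(1, 2)))) ≈ 24825.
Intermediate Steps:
b = Mul(Pow(97, Rational(1, 2)), Add(8, Pow(97, Rational(1, 2)))) (b = Mul(Pow(Add(50, 47), Rational(1, 2)), Add(8, Pow(Add(50, 47), Rational(1, 2)))) = Mul(Pow(97, Rational(1, 2)), Add(8, Pow(97, Rational(1, 2)))) ≈ 175.79)
Add(b, Function('N')(v)) = Add(Add(97, Mul(8, Pow(97, Rational(1, 2)))), Pow(157, 2)) = Add(Add(97, Mul(8, Pow(97, Rational(1, 2)))), 24649) = Add(24746, Mul(8, Pow(97, Rational(1, 2))))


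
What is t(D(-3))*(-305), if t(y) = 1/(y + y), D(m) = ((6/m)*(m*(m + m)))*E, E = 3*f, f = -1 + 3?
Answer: 305/432 ≈ 0.70602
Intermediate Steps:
f = 2
E = 6 (E = 3*2 = 6)
D(m) = 72*m (D(m) = ((6/m)*(m*(m + m)))*6 = ((6/m)*(m*(2*m)))*6 = ((6/m)*(2*m²))*6 = (12*m)*6 = 72*m)
t(y) = 1/(2*y)
t(D(-3))*(-305) = (1/(2*((72*(-3)))))*(-305) = ((½)/(-216))*(-305) = ((½)*(-1/216))*(-305) = -1/432*(-305) = 305/432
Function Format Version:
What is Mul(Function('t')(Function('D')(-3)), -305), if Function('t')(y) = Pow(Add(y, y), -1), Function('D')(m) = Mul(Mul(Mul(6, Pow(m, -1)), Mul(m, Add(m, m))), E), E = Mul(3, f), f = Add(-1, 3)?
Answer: Rational(305, 432) ≈ 0.70602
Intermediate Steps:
f = 2
E = 6 (E = Mul(3, 2) = 6)
Function('D')(m) = Mul(72, m) (Function('D')(m) = Mul(Mul(Mul(6, Pow(m, -1)), Mul(m, Add(m, m))), 6) = Mul(Mul(Mul(6, Pow(m, -1)), Mul(m, Mul(2, m))), 6) = Mul(Mul(Mul(6, Pow(m, -1)), Mul(2, Pow(m, 2))), 6) = Mul(Mul(12, m), 6) = Mul(72, m))
Function('t')(y) = Mul(Rational(1, 2), Pow(y, -1)) (Function('t')(y) = Pow(Mul(2, y), -1) = Mul(Rational(1, 2), Pow(y, -1)))
Mul(Function('t')(Function('D')(-3)), -305) = Mul(Mul(Rational(1, 2), Pow(Mul(72, -3), -1)), -305) = Mul(Mul(Rational(1, 2), Pow(-216, -1)), -305) = Mul(Mul(Rational(1, 2), Rational(-1, 216)), -305) = Mul(Rational(-1, 432), -305) = Rational(305, 432)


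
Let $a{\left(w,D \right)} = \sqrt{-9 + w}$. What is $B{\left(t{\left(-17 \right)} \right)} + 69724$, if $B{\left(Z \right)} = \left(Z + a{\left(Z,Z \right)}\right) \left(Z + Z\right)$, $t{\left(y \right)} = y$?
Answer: $70302 - 34 i \sqrt{26} \approx 70302.0 - 173.37 i$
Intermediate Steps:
$B{\left(Z \right)} = 2 Z \left(Z + \sqrt{-9 + Z}\right)$ ($B{\left(Z \right)} = \left(Z + \sqrt{-9 + Z}\right) \left(Z + Z\right) = \left(Z + \sqrt{-9 + Z}\right) 2 Z = 2 Z \left(Z + \sqrt{-9 + Z}\right)$)
$B{\left(t{\left(-17 \right)} \right)} + 69724 = 2 \left(-17\right) \left(-17 + \sqrt{-9 - 17}\right) + 69724 = 2 \left(-17\right) \left(-17 + \sqrt{-26}\right) + 69724 = 2 \left(-17\right) \left(-17 + i \sqrt{26}\right) + 69724 = \left(578 - 34 i \sqrt{26}\right) + 69724 = 70302 - 34 i \sqrt{26}$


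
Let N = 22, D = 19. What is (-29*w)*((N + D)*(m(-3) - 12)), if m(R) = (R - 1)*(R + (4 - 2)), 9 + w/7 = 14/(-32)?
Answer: -1256773/2 ≈ -6.2839e+5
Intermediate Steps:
w = -1057/16 (w = -63 + 7*(14/(-32)) = -63 + 7*(14*(-1/32)) = -63 + 7*(-7/16) = -63 - 49/16 = -1057/16 ≈ -66.063)
m(R) = (-1 + R)*(2 + R) (m(R) = (-1 + R)*(R + 2) = (-1 + R)*(2 + R))
(-29*w)*((N + D)*(m(-3) - 12)) = (-29*(-1057/16))*((22 + 19)*((-2 - 3 + (-3)²) - 12)) = 30653*(41*((-2 - 3 + 9) - 12))/16 = 30653*(41*(4 - 12))/16 = 30653*(41*(-8))/16 = (30653/16)*(-328) = -1256773/2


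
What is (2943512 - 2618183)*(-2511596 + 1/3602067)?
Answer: -981076996566084433/1200689 ≈ -8.1709e+11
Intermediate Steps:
(2943512 - 2618183)*(-2511596 + 1/3602067) = 325329*(-2511596 + 1/3602067) = 325329*(-9046937068931/3602067) = -981076996566084433/1200689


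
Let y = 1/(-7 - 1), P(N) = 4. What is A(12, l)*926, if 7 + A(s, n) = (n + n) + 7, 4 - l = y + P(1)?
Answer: 463/2 ≈ 231.50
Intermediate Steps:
y = -⅛ (y = 1/(-8) = -⅛ ≈ -0.12500)
l = ⅛ (l = 4 - (-⅛ + 4) = 4 - 1*31/8 = 4 - 31/8 = ⅛ ≈ 0.12500)
A(s, n) = 2*n (A(s, n) = -7 + ((n + n) + 7) = -7 + (2*n + 7) = -7 + (7 + 2*n) = 2*n)
A(12, l)*926 = (2*(⅛))*926 = (¼)*926 = 463/2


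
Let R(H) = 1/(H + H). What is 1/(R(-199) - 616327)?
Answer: -398/245298147 ≈ -1.6225e-6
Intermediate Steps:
R(H) = 1/(2*H)
1/(R(-199) - 616327) = 1/((1/2)/(-199) - 616327) = 1/((1/2)*(-1/199) - 616327) = 1/(-1/398 - 616327) = 1/(-245298147/398) = -398/245298147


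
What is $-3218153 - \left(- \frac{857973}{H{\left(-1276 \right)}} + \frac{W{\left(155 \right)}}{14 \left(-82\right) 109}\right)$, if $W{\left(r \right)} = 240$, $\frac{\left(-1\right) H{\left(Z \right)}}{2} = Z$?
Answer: $- \frac{256891881600569}{79834216} \approx -3.2178 \cdot 10^{6}$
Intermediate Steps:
$H{\left(Z \right)} = - 2 Z$
$-3218153 - \left(- \frac{857973}{H{\left(-1276 \right)}} + \frac{W{\left(155 \right)}}{14 \left(-82\right) 109}\right) = -3218153 - \left(- \frac{857973}{\left(-2\right) \left(-1276\right)} + \frac{240}{14 \left(-82\right) 109}\right) = -3218153 - \left(- \frac{857973}{2552} + \frac{240}{\left(-1148\right) 109}\right) = -3218153 - \left(\left(-857973\right) \frac{1}{2552} + \frac{240}{-125132}\right) = -3218153 - \left(- \frac{857973}{2552} + 240 \left(- \frac{1}{125132}\right)\right) = -3218153 - \left(- \frac{857973}{2552} - \frac{60}{31283}\right) = -3218153 - - \frac{26840122479}{79834216} = -3218153 + \frac{26840122479}{79834216} = - \frac{256891881600569}{79834216}$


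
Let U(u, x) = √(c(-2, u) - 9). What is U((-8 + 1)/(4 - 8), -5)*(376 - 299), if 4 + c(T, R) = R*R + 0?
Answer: 77*I*√159/4 ≈ 242.73*I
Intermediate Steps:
c(T, R) = -4 + R² (c(T, R) = -4 + (R*R + 0) = -4 + (R² + 0) = -4 + R²)
U(u, x) = √(-13 + u²) (U(u, x) = √((-4 + u²) - 9) = √(-13 + u²))
U((-8 + 1)/(4 - 8), -5)*(376 - 299) = √(-13 + ((-8 + 1)/(4 - 8))²)*(376 - 299) = √(-13 + (-7/(-4))²)*77 = √(-13 + (-7*(-¼))²)*77 = √(-13 + (7/4)²)*77 = √(-13 + 49/16)*77 = √(-159/16)*77 = (I*√159/4)*77 = 77*I*√159/4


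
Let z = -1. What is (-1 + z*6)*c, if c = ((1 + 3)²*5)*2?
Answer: -1120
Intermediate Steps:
c = 160 (c = (4²*5)*2 = (16*5)*2 = 80*2 = 160)
(-1 + z*6)*c = (-1 - 1*6)*160 = (-1 - 6)*160 = -7*160 = -1120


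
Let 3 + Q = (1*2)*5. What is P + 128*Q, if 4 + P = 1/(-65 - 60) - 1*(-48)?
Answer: 117499/125 ≈ 939.99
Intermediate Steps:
P = 5499/125 (P = -4 + (1/(-65 - 60) - 1*(-48)) = -4 + (1/(-125) + 48) = -4 + (-1/125 + 48) = -4 + 5999/125 = 5499/125 ≈ 43.992)
Q = 7 (Q = -3 + (1*2)*5 = -3 + 2*5 = -3 + 10 = 7)
P + 128*Q = 5499/125 + 128*7 = 5499/125 + 896 = 117499/125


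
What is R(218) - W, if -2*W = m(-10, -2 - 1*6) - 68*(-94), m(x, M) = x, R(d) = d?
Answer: 3409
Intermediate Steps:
W = -3191 (W = -(-10 - 68*(-94))/2 = -(-10 + 6392)/2 = -1/2*6382 = -3191)
R(218) - W = 218 - 1*(-3191) = 218 + 3191 = 3409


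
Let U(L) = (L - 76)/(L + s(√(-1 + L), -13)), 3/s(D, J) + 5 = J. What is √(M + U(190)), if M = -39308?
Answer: 2*I*√12748578698/1139 ≈ 198.26*I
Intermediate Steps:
s(D, J) = 3/(-5 + J)
U(L) = (-76 + L)/(-⅙ + L) (U(L) = (L - 76)/(L + 3/(-5 - 13)) = (-76 + L)/(L + 3/(-18)) = (-76 + L)/(L + 3*(-1/18)) = (-76 + L)/(L - ⅙) = (-76 + L)/(-⅙ + L))
√(M + U(190)) = √(-39308 + 6*(-76 + 190)/(-1 + 6*190)) = √(-39308 + 6*114/(-1 + 1140)) = √(-39308 + 6*114/1139) = √(-39308 + 6*(1/1139)*114) = √(-39308 + 684/1139) = √(-44771128/1139) = 2*I*√12748578698/1139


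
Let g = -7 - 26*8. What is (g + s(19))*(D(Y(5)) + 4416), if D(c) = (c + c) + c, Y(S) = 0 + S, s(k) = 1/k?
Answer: -18096204/19 ≈ -9.5243e+5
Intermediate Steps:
Y(S) = S
g = -215 (g = -7 - 208 = -215)
D(c) = 3*c (D(c) = 2*c + c = 3*c)
(g + s(19))*(D(Y(5)) + 4416) = (-215 + 1/19)*(3*5 + 4416) = (-215 + 1/19)*(15 + 4416) = -4084/19*4431 = -18096204/19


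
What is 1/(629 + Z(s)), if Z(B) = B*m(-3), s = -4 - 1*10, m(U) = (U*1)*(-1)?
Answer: 1/587 ≈ 0.0017036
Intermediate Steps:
m(U) = -U (m(U) = U*(-1) = -U)
s = -14 (s = -4 - 10 = -14)
Z(B) = 3*B (Z(B) = B*(-1*(-3)) = B*3 = 3*B)
1/(629 + Z(s)) = 1/(629 + 3*(-14)) = 1/(629 - 42) = 1/587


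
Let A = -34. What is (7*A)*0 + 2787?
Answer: 2787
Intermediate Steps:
(7*A)*0 + 2787 = (7*(-34))*0 + 2787 = -238*0 + 2787 = 0 + 2787 = 2787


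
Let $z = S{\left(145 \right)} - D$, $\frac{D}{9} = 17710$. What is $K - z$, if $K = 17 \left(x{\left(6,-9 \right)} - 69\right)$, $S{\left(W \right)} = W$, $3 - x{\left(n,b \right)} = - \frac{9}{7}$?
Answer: $\frac{1107014}{7} \approx 1.5814 \cdot 10^{5}$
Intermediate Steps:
$x{\left(n,b \right)} = \frac{30}{7}$ ($x{\left(n,b \right)} = 3 - - \frac{9}{7} = 3 + \frac{9}{7} = \frac{30}{7}$)
$D = 159390$ ($D = 9 \cdot 17710 = 159390$)
$z = -159245$ ($z = 145 - 159390 = -159245$)
$K = - \frac{7701}{7}$ ($K = 17 \left(\frac{30}{7} - 69\right) = 17 \left(- \frac{453}{7}\right) = - \frac{7701}{7} \approx -1100.1$)
$K - z = - \frac{7701}{7} - -159245 = - \frac{7701}{7} + 159245 = \frac{1107014}{7}$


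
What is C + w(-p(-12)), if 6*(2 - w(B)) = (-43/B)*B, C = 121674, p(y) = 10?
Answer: 730099/6 ≈ 1.2168e+5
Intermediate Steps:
w(B) = 55/6 (w(B) = 2 - (-43/B)*B/6 = 2 - 1/6*(-43) = 2 + 43/6 = 55/6)
C + w(-p(-12)) = 121674 + 55/6 = 730099/6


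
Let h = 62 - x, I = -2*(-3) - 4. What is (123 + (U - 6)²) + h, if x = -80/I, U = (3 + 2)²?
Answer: 586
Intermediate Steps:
I = 2 (I = 6 - 4 = 2)
U = 25 (U = 5² = 25)
x = -40 (x = -80/2 = -80*½ = -40)
h = 102 (h = 62 - 1*(-40) = 62 + 40 = 102)
(123 + (U - 6)²) + h = (123 + (25 - 6)²) + 102 = (123 + 19²) + 102 = (123 + 361) + 102 = 484 + 102 = 586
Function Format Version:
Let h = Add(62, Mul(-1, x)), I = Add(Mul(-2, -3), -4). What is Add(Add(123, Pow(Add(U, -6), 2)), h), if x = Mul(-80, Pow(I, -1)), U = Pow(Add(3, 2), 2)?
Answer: 586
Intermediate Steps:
I = 2 (I = Add(6, -4) = 2)
U = 25 (U = Pow(5, 2) = 25)
x = -40 (x = Mul(-80, Pow(2, -1)) = Mul(-80, Rational(1, 2)) = -40)
h = 102 (h = Add(62, Mul(-1, -40)) = Add(62, 40) = 102)
Add(Add(123, Pow(Add(U, -6), 2)), h) = Add(Add(123, Pow(Add(25, -6), 2)), 102) = Add(Add(123, Pow(19, 2)), 102) = Add(Add(123, 361), 102) = Add(484, 102) = 586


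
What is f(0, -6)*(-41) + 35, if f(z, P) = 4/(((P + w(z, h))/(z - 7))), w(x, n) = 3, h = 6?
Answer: -1043/3 ≈ -347.67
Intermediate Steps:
f(z, P) = 4*(-7 + z)/(3 + P) (f(z, P) = 4/(((P + 3)/(z - 7))) = 4/(((3 + P)/(-7 + z))) = 4*((-7 + z)/(3 + P)) = 4*(-7 + z)/(3 + P))
f(0, -6)*(-41) + 35 = (4*(-7 + 0)/(3 - 6))*(-41) + 35 = (4*(-7)/(-3))*(-41) + 35 = (4*(-1/3)*(-7))*(-41) + 35 = (28/3)*(-41) + 35 = -1148/3 + 35 = -1043/3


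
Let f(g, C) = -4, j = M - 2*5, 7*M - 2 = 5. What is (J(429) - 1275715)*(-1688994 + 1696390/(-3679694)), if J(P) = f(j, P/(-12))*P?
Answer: 3969605836518301703/1839847 ≈ 2.1576e+12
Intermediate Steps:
M = 1 (M = 2/7 + (1/7)*5 = 2/7 + 5/7 = 1)
j = -9 (j = 1 - 2*5 = 1 - 10 = -9)
J(P) = -4*P
(J(429) - 1275715)*(-1688994 + 1696390/(-3679694)) = (-4*429 - 1275715)*(-1688994 + 1696390/(-3679694)) = (-1716 - 1275715)*(-1688994 + 1696390*(-1/3679694)) = -1277431*(-1688994 - 848195/1839847) = -1277431*(-3107491392113/1839847) = 3969605836518301703/1839847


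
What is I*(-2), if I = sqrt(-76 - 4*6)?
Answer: -20*I ≈ -20.0*I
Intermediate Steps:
I = 10*I (I = sqrt(-76 - 24) = sqrt(-100) = 10*I ≈ 10.0*I)
I*(-2) = (10*I)*(-2) = -20*I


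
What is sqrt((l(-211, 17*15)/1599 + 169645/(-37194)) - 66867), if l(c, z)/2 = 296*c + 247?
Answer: 3*I*sqrt(324834144712737686)/6608134 ≈ 258.75*I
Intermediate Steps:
l(c, z) = 494 + 592*c (l(c, z) = 2*(296*c + 247) = 2*(247 + 296*c) = 494 + 592*c)
sqrt((l(-211, 17*15)/1599 + 169645/(-37194)) - 66867) = sqrt(((494 + 592*(-211))/1599 + 169645/(-37194)) - 66867) = sqrt(((494 - 124912)*(1/1599) + 169645*(-1/37194)) - 66867) = sqrt((-124418*1/1599 - 169645/37194) - 66867) = sqrt((-124418/1599 - 169645/37194) - 66867) = sqrt(-544318383/6608134 - 66867) = sqrt(-442410414561/6608134) = 3*I*sqrt(324834144712737686)/6608134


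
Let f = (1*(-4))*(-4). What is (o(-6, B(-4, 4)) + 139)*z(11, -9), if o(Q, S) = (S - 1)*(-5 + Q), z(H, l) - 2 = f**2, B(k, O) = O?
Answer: 27348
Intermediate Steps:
f = 16 (f = -4*(-4) = 16)
z(H, l) = 258 (z(H, l) = 2 + 16**2 = 2 + 256 = 258)
o(Q, S) = (-1 + S)*(-5 + Q)
(o(-6, B(-4, 4)) + 139)*z(11, -9) = ((5 - 1*(-6) - 5*4 - 6*4) + 139)*258 = ((5 + 6 - 20 - 24) + 139)*258 = (-33 + 139)*258 = 106*258 = 27348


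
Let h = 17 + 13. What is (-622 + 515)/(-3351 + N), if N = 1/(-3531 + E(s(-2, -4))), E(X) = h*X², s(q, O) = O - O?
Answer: 377817/11832382 ≈ 0.031931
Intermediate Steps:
s(q, O) = 0
h = 30
E(X) = 30*X²
N = -1/3531 (N = 1/(-3531 + 30*0²) = 1/(-3531 + 30*0) = 1/(-3531 + 0) = 1/(-3531) = -1/3531 ≈ -0.00028321)
(-622 + 515)/(-3351 + N) = (-622 + 515)/(-3351 - 1/3531) = -107/(-11832382/3531) = -107*(-3531/11832382) = 377817/11832382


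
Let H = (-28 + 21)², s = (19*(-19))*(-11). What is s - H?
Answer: 3922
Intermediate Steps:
s = 3971 (s = -361*(-11) = 3971)
H = 49 (H = (-7)² = 49)
s - H = 3971 - 1*49 = 3971 - 49 = 3922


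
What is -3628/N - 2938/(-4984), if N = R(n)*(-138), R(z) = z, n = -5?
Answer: -4013683/859740 ≈ -4.6685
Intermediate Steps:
N = 690 (N = -5*(-138) = 690)
-3628/N - 2938/(-4984) = -3628/690 - 2938/(-4984) = -3628*1/690 - 2938*(-1/4984) = -1814/345 + 1469/2492 = -4013683/859740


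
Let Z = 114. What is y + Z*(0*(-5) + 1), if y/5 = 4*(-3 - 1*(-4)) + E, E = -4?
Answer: 114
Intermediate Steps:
y = 0 (y = 5*(4*(-3 - 1*(-4)) - 4) = 5*(4*(-3 + 4) - 4) = 5*(4*1 - 4) = 5*(4 - 4) = 5*0 = 0)
y + Z*(0*(-5) + 1) = 0 + 114*(0*(-5) + 1) = 0 + 114*(0 + 1) = 0 + 114*1 = 0 + 114 = 114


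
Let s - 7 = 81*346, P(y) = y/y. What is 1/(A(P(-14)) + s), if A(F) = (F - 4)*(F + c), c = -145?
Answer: 1/28465 ≈ 3.5131e-5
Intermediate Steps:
P(y) = 1
A(F) = (-145 + F)*(-4 + F) (A(F) = (F - 4)*(F - 145) = (-4 + F)*(-145 + F) = (-145 + F)*(-4 + F))
s = 28033 (s = 7 + 81*346 = 7 + 28026 = 28033)
1/(A(P(-14)) + s) = 1/((580 + 1² - 149*1) + 28033) = 1/((580 + 1 - 149) + 28033) = 1/(432 + 28033) = 1/28465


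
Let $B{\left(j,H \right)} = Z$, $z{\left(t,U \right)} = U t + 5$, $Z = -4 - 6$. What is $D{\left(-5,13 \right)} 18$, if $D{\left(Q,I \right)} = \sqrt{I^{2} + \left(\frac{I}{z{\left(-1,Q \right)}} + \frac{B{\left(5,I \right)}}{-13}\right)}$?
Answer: $\frac{27 \sqrt{321230}}{65} \approx 235.43$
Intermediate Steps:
$Z = -10$ ($Z = -4 - 6 = -10$)
$z{\left(t,U \right)} = 5 + U t$
$B{\left(j,H \right)} = -10$
$D{\left(Q,I \right)} = \sqrt{\frac{10}{13} + I^{2} + \frac{I}{5 - Q}}$ ($D{\left(Q,I \right)} = \sqrt{I^{2} + \left(\frac{I}{5 + Q \left(-1\right)} - \frac{10}{-13}\right)} = \sqrt{I^{2} + \left(\frac{I}{5 - Q} - - \frac{10}{13}\right)} = \sqrt{I^{2} + \left(\frac{I}{5 - Q} + \frac{10}{13}\right)} = \sqrt{I^{2} + \left(\frac{10}{13} + \frac{I}{5 - Q}\right)} = \sqrt{\frac{10}{13} + I^{2} + \frac{I}{5 - Q}}$)
$D{\left(-5,13 \right)} 18 = \frac{\sqrt{130 + 169 \cdot 13^{2} - \frac{2197}{-5 - 5}}}{13} \cdot 18 = \frac{\sqrt{130 + 169 \cdot 169 - \frac{2197}{-10}}}{13} \cdot 18 = \frac{\sqrt{130 + 28561 - 2197 \left(- \frac{1}{10}\right)}}{13} \cdot 18 = \frac{\sqrt{130 + 28561 + \frac{2197}{10}}}{13} \cdot 18 = \frac{\sqrt{\frac{289107}{10}}}{13} \cdot 18 = \frac{\frac{3}{10} \sqrt{321230}}{13} \cdot 18 = \frac{3 \sqrt{321230}}{130} \cdot 18 = \frac{27 \sqrt{321230}}{65}$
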